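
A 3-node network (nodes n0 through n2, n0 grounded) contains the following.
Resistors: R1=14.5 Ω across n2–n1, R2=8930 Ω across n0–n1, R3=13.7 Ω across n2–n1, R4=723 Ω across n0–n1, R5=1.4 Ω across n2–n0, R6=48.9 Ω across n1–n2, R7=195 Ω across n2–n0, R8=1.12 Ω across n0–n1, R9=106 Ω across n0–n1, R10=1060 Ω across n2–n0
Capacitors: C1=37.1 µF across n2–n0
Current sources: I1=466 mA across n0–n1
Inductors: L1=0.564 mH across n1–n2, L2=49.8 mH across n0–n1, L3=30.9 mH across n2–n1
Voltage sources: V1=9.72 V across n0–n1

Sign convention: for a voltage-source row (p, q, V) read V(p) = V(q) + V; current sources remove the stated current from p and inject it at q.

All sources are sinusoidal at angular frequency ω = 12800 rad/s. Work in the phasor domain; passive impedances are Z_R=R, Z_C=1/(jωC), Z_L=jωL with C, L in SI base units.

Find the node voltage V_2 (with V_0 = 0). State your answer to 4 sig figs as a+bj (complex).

Element admittances at ω=12800 rad/s:
  Y(R1) = 0.06897+0.000j S between n2,n1
  Y(C1) = 0.000+0.4749j S between n2,n0
  Y(R2) = 0.0001120+0.000j S between n0,n1
  Y(R3) = 0.07299+0.000j S between n2,n1
  I1: injects 0.466 A into n1 (from n0)
  Y(R4) = 0.001383+0.000j S between n0,n1
  Y(R5) = 0.7143+0.000j S between n2,n0
  Y(L1) = 0.000-0.1385j S between n1,n2
  Y(R6) = 0.02045+0.000j S between n1,n2
  Y(L2) = 0.000-0.001569j S between n0,n1
  Y(R7) = 0.005128+0.000j S between n2,n0
  Y(R8) = 0.8929+0.000j S between n0,n1
  Y(R9) = 0.009434+0.000j S between n0,n1
  Y(R10) = 0.0009434+0.000j S between n2,n0
  Y(L3) = 0.000-0.002528j S between n2,n1
  V1: constraint V(n0)−V(n1) = 9.72
Assemble and solve the 3×3 MNA system:
  V(n1)=-9.720+0.000j  V(n2)=-1.051+1.950j
  i(V1)=-10.93+0.9213j

-1.051+1.950j V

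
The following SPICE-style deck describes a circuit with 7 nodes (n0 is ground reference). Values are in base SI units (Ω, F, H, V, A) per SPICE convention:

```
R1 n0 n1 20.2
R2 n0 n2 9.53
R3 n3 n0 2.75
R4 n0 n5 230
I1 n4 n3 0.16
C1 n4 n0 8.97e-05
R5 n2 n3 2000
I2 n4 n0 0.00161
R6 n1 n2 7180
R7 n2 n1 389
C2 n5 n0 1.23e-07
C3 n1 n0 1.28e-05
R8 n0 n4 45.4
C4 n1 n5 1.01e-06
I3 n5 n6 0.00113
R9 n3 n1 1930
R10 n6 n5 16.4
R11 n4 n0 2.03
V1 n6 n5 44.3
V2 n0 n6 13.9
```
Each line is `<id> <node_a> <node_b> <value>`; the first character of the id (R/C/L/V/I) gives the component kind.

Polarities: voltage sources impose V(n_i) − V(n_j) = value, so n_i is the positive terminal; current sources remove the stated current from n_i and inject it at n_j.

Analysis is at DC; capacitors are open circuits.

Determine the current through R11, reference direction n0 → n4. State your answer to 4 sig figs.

Apply KCL at each of the 6 non-ground nodes and solve the resulting linear system.
Node n1: branches {R1, R6, R7, C3, C4, R9} → V_1 = 0.004421
Node n2: branches {R2, R5, R6, R7} → V_2 = 0.002140
Node n3: branches {R3, I1, R5, R9} → V_3 = 0.4388
Node n4: branches {I1, C1, I2, R8, R11} → V_4 = -0.3140
Node n5: branches {R4, C2, C4, I3, R10, V1} → V_5 = -58.20
Node n6: branches {I3, R10, V1, V2} → V_6 = -13.90
Source currents: i(V1)=-2.953, i(V2)=-0.2530

0.1547 A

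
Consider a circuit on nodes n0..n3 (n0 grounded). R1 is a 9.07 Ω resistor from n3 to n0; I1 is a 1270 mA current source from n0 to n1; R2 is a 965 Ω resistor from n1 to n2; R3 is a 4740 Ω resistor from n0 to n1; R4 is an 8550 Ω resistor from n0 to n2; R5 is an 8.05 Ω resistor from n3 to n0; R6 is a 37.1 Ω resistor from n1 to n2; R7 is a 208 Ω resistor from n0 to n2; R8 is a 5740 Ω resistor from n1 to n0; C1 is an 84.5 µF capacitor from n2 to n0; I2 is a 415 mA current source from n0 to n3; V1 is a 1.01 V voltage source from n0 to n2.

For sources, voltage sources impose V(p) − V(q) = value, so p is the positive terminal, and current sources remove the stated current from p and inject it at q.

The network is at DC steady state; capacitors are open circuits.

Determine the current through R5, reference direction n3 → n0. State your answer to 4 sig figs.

0.2199 A

Element admittances at DC:
  Y(R1) = 0.1103 S between n3,n0
  I1: injects 1.27 A into n1 (from n0)
  Y(R2) = 0.001036 S between n1,n2
  Y(R3) = 0.0002110 S between n0,n1
  Y(R4) = 0.0001170 S between n0,n2
  Y(R5) = 0.1242 S between n3,n0
  Y(R6) = 0.02695 S between n1,n2
  Y(R7) = 0.004808 S between n0,n2
  Y(R8) = 0.0001742 S between n1,n0
  Y(C1) = 0.000 S between n2,n0
  I2: injects 0.415 A into n3 (from n0)
  V1: constraint V(n0)−V(n2) = 1.01
Assemble and solve the 4×4 MNA system:
  V(n1)=43.76  V(n2)=-1.010  V(n3)=1.770
  i(V1)=-1.258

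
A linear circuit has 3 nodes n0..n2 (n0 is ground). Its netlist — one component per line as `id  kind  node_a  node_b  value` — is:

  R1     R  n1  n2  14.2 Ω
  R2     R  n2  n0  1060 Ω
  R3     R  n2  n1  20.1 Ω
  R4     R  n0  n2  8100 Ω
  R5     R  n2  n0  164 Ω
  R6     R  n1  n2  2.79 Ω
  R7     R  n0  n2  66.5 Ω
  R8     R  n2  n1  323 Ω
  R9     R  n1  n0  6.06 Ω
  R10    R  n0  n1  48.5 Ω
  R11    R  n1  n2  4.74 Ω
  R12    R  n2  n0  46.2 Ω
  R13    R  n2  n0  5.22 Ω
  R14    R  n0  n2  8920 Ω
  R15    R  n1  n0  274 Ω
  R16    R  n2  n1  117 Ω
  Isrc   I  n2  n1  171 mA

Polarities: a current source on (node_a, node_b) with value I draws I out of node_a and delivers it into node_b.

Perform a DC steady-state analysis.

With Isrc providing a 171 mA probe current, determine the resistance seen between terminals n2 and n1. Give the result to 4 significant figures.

R_eq = 1.240 Ω

Apply KCL at each of the 2 non-ground nodes and solve the resulting linear system.
Node n1: branches {R1, R3, R6, R8, R9, R10, R11, R15, R16, Isrc} → V_1 = 0.1176
Node n2: branches {R1, R2, R3, R4, R5, R6, R7, R8, R11, R12, R13, R14, R16, Isrc} → V_2 = -0.09451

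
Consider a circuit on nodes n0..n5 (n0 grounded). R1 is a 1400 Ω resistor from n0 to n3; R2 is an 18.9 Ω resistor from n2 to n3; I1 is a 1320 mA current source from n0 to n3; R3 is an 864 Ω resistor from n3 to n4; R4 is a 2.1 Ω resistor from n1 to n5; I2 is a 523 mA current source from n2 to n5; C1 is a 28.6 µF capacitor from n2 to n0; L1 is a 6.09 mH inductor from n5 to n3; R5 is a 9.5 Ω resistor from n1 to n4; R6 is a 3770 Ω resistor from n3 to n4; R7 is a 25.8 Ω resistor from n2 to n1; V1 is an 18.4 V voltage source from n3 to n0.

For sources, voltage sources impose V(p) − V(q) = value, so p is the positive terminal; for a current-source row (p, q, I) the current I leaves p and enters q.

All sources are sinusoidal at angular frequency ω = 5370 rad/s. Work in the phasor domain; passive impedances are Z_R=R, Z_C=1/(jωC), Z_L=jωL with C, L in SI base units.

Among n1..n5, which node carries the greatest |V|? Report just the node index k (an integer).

MNA unknowns: 5 node voltages V₁..V_5 plus 1 source current (V1)
R1: Y=0.0007143+0.000j on G[0,3]
R2: Y=0.05291+0.000j on G[2,3]
I1: z[0]−=1.32, z[3]+=1.32
R3: Y=0.001157+0.000j on G[3,4]
R4: Y=0.4762+0.000j on G[1,5]
I2: z[2]−=0.523, z[5]+=0.523
C1: Y=0.000+0.1536j on G[2,0]
L1: Y=0.000-0.03058j on G[5,3]
R5: Y=0.1053+0.000j on G[1,4]
R6: Y=0.0002653+0.000j on G[3,4]
R7: Y=0.03876+0.000j on G[2,1]
V1: row V3−V0=18.4, i_V1 at 3,0
solve → V1=19.35-4.259j, V2=2.648-6.236j, V3=18.40+0.000j, V4=19.34-4.202j, V5=20.71-4.110j
aux → i_V1=0.3490-0.4066j

5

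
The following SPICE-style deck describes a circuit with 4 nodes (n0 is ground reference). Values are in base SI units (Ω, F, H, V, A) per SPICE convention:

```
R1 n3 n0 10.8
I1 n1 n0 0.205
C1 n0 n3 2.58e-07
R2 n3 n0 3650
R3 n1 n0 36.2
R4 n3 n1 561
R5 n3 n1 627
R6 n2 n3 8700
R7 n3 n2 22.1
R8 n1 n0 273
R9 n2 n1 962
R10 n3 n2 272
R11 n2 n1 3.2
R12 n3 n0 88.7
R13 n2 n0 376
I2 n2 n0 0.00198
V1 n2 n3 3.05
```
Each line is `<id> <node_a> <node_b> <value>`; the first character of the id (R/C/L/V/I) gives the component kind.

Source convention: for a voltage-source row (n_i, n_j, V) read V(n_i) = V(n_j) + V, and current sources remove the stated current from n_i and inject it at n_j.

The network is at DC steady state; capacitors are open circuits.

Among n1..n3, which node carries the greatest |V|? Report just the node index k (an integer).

Element admittances at DC:
  Y(R1) = 0.09259 S between n3,n0
  I1: injects 0.205 A into n0 (from n1)
  Y(C1) = 0.000 S between n0,n3
  Y(R2) = 0.0002740 S between n3,n0
  Y(R3) = 0.02762 S between n1,n0
  Y(R4) = 0.001783 S between n3,n1
  Y(R5) = 0.001595 S between n3,n1
  Y(R6) = 0.0001149 S between n2,n3
  Y(R7) = 0.04525 S between n3,n2
  Y(R8) = 0.003663 S between n1,n0
  Y(R9) = 0.001040 S between n2,n1
  Y(R10) = 0.003676 S between n3,n2
  Y(R11) = 0.3125 S between n2,n1
  Y(R12) = 0.01127 S between n3,n0
  Y(R13) = 0.002660 S between n2,n0
  I2: injects 0.00198 A into n0 (from n2)
  V1: constraint V(n2)−V(n3) = 3.05
Assemble and solve the 4×4 MNA system:
  V(n1)=0.2563  V(n2)=0.9610  V(n3)=-2.089
  i(V1)=-0.3750

3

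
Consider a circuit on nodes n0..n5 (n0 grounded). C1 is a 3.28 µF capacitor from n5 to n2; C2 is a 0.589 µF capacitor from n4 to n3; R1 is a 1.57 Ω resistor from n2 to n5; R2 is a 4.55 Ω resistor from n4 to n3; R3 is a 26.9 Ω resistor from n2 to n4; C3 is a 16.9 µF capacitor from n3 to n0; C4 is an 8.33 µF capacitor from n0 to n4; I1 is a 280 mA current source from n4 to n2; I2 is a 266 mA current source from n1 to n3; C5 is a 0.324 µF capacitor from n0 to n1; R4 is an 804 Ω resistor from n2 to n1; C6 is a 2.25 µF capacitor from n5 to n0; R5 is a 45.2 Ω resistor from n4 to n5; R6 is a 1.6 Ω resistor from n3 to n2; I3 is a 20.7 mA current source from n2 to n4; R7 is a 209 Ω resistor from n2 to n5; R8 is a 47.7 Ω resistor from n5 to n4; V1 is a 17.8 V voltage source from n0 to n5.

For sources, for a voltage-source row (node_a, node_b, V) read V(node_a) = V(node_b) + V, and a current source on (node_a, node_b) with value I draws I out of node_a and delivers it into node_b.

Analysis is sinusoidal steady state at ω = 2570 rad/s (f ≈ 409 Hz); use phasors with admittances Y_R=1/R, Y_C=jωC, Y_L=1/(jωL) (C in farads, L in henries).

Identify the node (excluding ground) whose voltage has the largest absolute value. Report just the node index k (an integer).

1

Apply KCL at each of the 5 non-ground nodes and solve the resulting linear system.
Node n1: branches {I2, C5, R4} → V_1 = -158.8+108.0j
Node n2: branches {C1, R1, R3, I1, R4, R6, I3, R7} → V_2 = -17.31+1.686j
Node n3: branches {C2, R2, C3, I2, R6} → V_3 = -16.94+3.089j
Node n4: branches {C2, R2, R3, C4, I1, R5, I3, R8} → V_4 = -17.70+3.739j
Node n5: branches {C1, R1, C6, R5, R7, R8, V1} → V_5 = -17.80+0.000j
Source currents: i(V1)=-0.3042-1.350j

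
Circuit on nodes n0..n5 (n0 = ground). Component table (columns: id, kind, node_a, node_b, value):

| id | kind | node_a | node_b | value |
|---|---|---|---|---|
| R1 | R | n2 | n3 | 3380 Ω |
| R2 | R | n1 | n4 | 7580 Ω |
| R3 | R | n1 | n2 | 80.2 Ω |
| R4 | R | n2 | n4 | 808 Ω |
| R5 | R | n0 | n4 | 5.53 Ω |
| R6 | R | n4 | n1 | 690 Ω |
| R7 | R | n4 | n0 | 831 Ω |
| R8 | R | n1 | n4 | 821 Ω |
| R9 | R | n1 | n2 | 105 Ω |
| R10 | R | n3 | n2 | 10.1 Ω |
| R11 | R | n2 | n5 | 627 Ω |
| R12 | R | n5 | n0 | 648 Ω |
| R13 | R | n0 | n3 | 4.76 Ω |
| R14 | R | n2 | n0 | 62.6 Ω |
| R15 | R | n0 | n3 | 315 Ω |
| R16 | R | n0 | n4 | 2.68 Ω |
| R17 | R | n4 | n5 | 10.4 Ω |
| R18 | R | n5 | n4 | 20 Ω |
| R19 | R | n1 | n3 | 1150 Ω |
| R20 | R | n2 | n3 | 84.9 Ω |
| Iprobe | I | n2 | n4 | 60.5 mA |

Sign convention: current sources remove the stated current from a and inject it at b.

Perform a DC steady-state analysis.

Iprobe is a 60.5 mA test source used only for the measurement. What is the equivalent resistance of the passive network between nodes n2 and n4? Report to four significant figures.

Apply KCL at each of the 5 non-ground nodes and solve the resulting linear system.
Node n1: branches {R2, R3, R6, R8, R9, R19} → V_1 = -0.5398
Node n2: branches {R1, R3, R4, R9, R10, R11, R14, R20, Iprobe} → V_2 = -0.6342
Node n3: branches {R1, R10, R13, R15, R19, R20} → V_3 = -0.2181
Node n4: branches {R2, R4, R5, R6, R7, R8, R16, R17, R18, Iprobe} → V_4 = 0.1018
Node n5: branches {R11, R12, R17, R18} → V_5 = 0.09284

R_eq = 12.16 Ω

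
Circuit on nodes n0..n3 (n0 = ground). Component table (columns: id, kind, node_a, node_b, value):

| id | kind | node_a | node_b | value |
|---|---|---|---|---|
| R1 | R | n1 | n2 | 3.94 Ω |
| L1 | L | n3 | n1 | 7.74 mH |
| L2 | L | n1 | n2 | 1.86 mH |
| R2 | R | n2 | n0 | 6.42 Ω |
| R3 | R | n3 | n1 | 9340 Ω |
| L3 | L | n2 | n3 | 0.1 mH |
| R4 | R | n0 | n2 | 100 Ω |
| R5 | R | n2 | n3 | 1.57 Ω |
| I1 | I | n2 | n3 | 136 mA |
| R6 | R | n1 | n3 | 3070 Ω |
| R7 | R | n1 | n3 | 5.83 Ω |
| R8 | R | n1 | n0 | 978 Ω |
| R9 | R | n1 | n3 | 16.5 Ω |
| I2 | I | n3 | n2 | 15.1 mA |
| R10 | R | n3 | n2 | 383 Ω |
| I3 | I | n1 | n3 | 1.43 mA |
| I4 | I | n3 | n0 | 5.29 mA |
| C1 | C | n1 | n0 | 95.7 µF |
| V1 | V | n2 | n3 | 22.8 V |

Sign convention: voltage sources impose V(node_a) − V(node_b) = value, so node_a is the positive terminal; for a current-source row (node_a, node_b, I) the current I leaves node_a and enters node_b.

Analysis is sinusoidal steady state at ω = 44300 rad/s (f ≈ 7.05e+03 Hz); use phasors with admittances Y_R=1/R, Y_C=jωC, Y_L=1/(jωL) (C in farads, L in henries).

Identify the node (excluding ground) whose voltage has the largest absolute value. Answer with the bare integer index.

MNA unknowns: 3 node voltages V₁..V_3 plus 1 source current (V1)
R1: Y=0.2538+0.000j on G[1,2]
L1: Y=0.000-0.002916j on G[3,1]
L2: Y=0.000-0.01214j on G[1,2]
R2: Y=0.1558+0.000j on G[2,0]
R3: Y=0.0001071+0.000j on G[3,1]
L3: Y=0.000-0.2257j on G[2,3]
R4: Y=0.01000+0.000j on G[0,2]
R5: Y=0.6369+0.000j on G[2,3]
I1: z[2]−=0.136, z[3]+=0.136
R6: Y=0.0003257+0.000j on G[1,3]
R7: Y=0.1715+0.000j on G[1,3]
R8: Y=0.001022+0.000j on G[1,0]
R9: Y=0.06061+0.000j on G[1,3]
I2: z[3]−=0.0151, z[2]+=0.0151
R10: Y=0.002611+0.000j on G[3,2]
I3: z[1]−=0.00143, z[3]+=0.00143
I4: z[3]−=0.00529, z[0]+=0.00529
C1: Y=0.000+4.240j on G[1,0]
V1: row V2−V3=22.8, i_V1 at 2,3
solve → V1=-0.01272+0.3186j, V2=8.115+0.3232j, V3=-14.68+0.3232j
aux → i_V1=-18.11+5.191j

3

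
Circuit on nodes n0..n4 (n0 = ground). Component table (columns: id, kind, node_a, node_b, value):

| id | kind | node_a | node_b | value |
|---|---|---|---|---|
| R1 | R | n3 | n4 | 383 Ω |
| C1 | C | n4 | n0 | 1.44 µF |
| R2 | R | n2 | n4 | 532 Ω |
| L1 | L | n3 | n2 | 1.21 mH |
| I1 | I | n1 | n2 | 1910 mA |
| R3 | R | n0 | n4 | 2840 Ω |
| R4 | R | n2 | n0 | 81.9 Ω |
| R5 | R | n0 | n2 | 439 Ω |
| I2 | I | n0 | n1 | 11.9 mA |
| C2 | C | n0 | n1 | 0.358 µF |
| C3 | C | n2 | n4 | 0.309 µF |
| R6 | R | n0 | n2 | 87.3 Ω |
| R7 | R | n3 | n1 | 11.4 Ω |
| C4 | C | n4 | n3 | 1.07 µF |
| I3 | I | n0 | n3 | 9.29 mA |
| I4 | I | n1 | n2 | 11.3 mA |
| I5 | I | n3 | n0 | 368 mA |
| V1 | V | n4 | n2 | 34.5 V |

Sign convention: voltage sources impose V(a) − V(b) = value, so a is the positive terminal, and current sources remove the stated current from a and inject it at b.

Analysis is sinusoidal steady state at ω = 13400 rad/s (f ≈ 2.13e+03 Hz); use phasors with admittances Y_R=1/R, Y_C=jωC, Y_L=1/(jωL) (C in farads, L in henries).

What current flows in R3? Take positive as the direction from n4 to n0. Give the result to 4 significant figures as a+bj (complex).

Apply KCL at each of the 4 non-ground nodes and solve the resulting linear system.
Node n1: branches {I1, I2, C2, R7, I4} → V_1 = -64.50-44.33j
Node n2: branches {R2, L1, I1, R4, R5, C3, R6, I4, V1} → V_2 = -20.59+1.561j
Node n3: branches {R1, L1, R7, C4, I3, I5} → V_3 = -40.30-47.86j
Node n4: branches {R1, C1, R2, R3, C3, C4, V1} → V_4 = 13.91+1.561j
Source currents: i(V1)=0.5274-1.318j

0.004897+0.0005497j A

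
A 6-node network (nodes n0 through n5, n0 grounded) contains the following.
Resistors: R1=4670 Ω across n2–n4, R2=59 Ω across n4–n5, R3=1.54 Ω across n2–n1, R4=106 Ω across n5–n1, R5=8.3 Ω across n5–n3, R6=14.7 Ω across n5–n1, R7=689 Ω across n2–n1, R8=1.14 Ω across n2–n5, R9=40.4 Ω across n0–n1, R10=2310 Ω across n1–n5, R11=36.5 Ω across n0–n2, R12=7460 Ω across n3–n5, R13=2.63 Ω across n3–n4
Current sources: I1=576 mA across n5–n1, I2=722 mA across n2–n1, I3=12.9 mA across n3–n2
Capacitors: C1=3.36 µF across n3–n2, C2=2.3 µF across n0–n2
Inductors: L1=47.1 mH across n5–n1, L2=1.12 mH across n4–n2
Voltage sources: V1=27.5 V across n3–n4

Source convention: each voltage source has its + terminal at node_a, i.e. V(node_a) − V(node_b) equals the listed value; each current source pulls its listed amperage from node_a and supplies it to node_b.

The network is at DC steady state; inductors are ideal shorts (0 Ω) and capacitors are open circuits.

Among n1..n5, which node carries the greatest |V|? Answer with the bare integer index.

3

Element admittances at DC:
  Y(R1) = 0.0002141 S between n2,n4
  Y(R2) = 0.01695 S between n4,n5
  I1: injects 0.576 A into n1 (from n5)
  Y(C1) = 0.000 S between n3,n2
  L1: short n5↔n1 (DC inductor)
  I2: injects 0.722 A into n1 (from n2)
  Y(R3) = 0.6494 S between n2,n1
  Y(C2) = 0.000 S between n0,n2
  Y(R4) = 0.009434 S between n5,n1
  Y(R5) = 0.1205 S between n5,n3
  Y(R6) = 0.06803 S between n5,n1
  Y(R7) = 0.001451 S between n2,n1
  Y(R8) = 0.8772 S between n2,n5
  Y(R9) = 0.02475 S between n0,n1
  Y(R10) = 0.0004329 S between n1,n5
  Y(R11) = 0.02740 S between n0,n2
  Y(R12) = 0.0001340 S between n3,n5
  I3: injects 0.0129 A into n2 (from n3)
  Y(R13) = 0.3802 S between n3,n4
  L2: short n4↔n2 (DC inductor)
  V1: constraint V(n3)−V(n4) = 27.5
Assemble and solve the 8×8 MNA system:
  V(n1)=1.264  V(n2)=-1.142  V(n3)=26.36  V(n4)=-1.142  V(n5)=1.264
  i(L1)=0.2992  i(L2)=-2.999  i(V1)=-13.50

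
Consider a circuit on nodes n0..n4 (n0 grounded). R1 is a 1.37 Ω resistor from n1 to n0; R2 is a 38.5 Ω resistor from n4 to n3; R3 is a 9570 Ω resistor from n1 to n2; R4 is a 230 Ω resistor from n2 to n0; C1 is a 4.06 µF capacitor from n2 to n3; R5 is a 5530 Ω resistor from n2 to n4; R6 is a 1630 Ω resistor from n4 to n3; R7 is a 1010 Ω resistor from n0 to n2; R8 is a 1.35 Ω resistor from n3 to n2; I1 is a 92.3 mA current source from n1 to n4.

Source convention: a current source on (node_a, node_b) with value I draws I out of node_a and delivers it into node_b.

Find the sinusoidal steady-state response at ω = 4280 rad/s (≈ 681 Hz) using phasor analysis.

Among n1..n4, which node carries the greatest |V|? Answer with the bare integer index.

4

Apply KCL at each of the 4 non-ground nodes and solve the resulting linear system.
Node n1: branches {R1, R3, I1} → V_1 = -0.1240+0.000j
Node n2: branches {R3, R4, C1, R5, R7, R8} → V_2 = 16.96+0.000j
Node n3: branches {R2, C1, R6, R8} → V_3 = 17.08-0.002900j
Node n4: branches {R2, R5, R6, I1} → V_4 = 20.53-0.002881j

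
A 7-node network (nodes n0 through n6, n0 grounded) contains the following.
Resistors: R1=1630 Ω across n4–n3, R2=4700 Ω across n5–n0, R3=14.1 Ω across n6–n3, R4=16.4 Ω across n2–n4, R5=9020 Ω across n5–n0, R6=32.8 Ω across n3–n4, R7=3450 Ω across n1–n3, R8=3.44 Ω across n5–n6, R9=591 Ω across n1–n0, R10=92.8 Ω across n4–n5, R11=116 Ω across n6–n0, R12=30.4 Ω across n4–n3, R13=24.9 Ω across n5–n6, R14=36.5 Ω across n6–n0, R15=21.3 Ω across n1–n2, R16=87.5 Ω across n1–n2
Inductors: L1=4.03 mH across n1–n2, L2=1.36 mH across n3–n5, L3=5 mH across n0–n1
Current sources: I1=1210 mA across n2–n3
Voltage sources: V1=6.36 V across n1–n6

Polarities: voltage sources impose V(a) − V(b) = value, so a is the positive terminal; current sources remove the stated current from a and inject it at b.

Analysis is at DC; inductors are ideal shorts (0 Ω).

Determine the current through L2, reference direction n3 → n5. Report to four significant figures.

MNA unknowns: 6 node voltages V₁..V_6 plus 4 source currents (L1, L2, L3, V1)
R1: Y=0.0006135 on G[4,3]
L1: row V1−V2=0, i_L1 at 1,2
R2: Y=0.0002128 on G[5,0]
R3: Y=0.07092 on G[6,3]
R4: Y=0.06098 on G[2,4]
I1: z[2]−=1.21, z[3]+=1.21
R5: Y=0.0001109 on G[5,0]
R6: Y=0.03049 on G[3,4]
R7: Y=0.0002899 on G[1,3]
L2: row V3−V5=0, i_L2 at 3,5
R8: Y=0.2907 on G[5,6]
R9: Y=0.001692 on G[1,0]
R10: Y=0.01078 on G[4,5]
R11: Y=0.008621 on G[6,0]
R12: Y=0.03289 on G[4,3]
L3: row V0−V1=0, i_L3 at 0,1
R13: Y=0.04016 on G[5,6]
R14: Y=0.02740 on G[6,0]
R15: Y=0.04695 on G[1,2]
R16: Y=0.01143 on G[1,2]
V1: row V1−V6=6.36, i_V1 at 1,6
solve → V1=0.000, V2=0.000, V3=-3.086, V4=-1.700, V5=-3.086, V6=-6.360
aux → i_L1=1.314, i_L2=1.067, i_L3=-0.2301, i_V1=-1.545

1.067 A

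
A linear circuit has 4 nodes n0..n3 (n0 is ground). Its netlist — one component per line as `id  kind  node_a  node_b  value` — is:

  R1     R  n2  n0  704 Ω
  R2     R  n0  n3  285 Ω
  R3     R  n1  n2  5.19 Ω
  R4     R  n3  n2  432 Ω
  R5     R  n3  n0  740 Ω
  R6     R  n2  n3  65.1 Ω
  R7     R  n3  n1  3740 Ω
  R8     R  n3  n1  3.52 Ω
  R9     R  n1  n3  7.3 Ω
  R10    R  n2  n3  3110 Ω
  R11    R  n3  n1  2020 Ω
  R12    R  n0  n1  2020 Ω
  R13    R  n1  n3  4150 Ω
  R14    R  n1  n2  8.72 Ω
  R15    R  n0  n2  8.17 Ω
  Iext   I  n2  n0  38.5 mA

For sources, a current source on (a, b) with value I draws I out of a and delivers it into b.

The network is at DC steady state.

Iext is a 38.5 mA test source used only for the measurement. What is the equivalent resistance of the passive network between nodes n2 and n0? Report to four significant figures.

R_eq = 7.749 Ω

Element admittances at DC:
  Y(R1) = 0.001420 S between n2,n0
  Y(R2) = 0.003509 S between n0,n3
  Y(R3) = 0.1927 S between n1,n2
  Y(R4) = 0.002315 S between n3,n2
  Y(R5) = 0.001351 S between n3,n0
  Y(R6) = 0.01536 S between n2,n3
  Y(R7) = 0.0002674 S between n3,n1
  Y(R8) = 0.2841 S between n3,n1
  Y(R9) = 0.1370 S between n1,n3
  Y(R10) = 0.0003215 S between n2,n3
  Y(R11) = 0.0004950 S between n3,n1
  Y(R12) = 0.0004950 S between n0,n1
  Y(R13) = 0.0002410 S between n1,n3
  Y(R14) = 0.1147 S between n1,n2
  Y(R15) = 0.1224 S between n0,n2
  Iext: injects 0.0385 A into n0 (from n2)
Assemble and solve the 3×3 MNA system:
  V(n1)=-0.2937  V(n2)=-0.2984  V(n3)=-0.2907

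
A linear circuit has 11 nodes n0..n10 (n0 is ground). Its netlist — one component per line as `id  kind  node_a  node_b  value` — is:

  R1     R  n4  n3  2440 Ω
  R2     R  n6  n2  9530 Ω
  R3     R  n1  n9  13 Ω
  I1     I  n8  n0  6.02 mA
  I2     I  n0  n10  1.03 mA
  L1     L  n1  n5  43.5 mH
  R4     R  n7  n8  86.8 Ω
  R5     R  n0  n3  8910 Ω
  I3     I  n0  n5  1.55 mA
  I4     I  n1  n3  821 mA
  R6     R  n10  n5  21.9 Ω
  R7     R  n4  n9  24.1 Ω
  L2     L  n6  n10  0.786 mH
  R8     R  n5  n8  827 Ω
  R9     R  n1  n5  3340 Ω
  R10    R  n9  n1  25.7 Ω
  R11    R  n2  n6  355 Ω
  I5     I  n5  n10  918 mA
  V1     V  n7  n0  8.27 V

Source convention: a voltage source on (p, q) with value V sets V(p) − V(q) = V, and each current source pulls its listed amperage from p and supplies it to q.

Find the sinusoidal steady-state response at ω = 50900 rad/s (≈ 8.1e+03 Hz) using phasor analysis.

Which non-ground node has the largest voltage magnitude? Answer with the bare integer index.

3

Apply KCL at each of the 10 non-ground nodes and solve the resulting linear system.
Node n1: branches {R3, L1, I4, R9, R10} → V_1 = -309.1-198.8j
Node n2: branches {R2, R11} → V_2 = -107.9+15.96j
Node n3: branches {R1, R5, I4} → V_3 = 1347-155.6j
Node n4: branches {R1, R7} → V_4 = -287.2-198.2j
Node n5: branches {L1, I3, R6, R8, R9, I5} → V_5 = -128.1+15.96j
Node n6: branches {R2, L2, R11} → V_6 = -107.9+15.96j
Node n7: branches {R4, V1} → V_7 = 8.270+0.000j
Node n8: branches {I1, R4, R8} → V_8 = -5.152+1.516j
Node n9: branches {R3, R7, R10} → V_9 = -303.3-198.6j
Node n10: branches {I2, R6, L2, I5} → V_10 = -107.9+15.96j
Source currents: i(V1)=-0.1546+0.01746j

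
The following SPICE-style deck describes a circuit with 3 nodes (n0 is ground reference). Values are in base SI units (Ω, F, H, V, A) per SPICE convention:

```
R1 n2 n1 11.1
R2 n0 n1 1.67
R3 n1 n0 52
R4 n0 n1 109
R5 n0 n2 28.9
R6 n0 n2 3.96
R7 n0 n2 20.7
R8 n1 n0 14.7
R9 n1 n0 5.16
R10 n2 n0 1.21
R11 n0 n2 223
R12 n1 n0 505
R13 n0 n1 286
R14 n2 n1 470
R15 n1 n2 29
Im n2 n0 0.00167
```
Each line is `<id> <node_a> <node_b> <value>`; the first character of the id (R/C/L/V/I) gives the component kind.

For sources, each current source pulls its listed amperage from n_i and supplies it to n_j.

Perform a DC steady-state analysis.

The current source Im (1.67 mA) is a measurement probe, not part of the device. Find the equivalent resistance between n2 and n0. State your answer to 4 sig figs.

R_eq = 0.7829 Ω

MNA unknowns: 2 node voltages V₁..V_2
R1: Y=0.09009 on G[2,1]
R2: Y=0.5988 on G[0,1]
R3: Y=0.01923 on G[1,0]
R4: Y=0.009174 on G[0,1]
R5: Y=0.03460 on G[0,2]
R6: Y=0.2525 on G[0,2]
R7: Y=0.04831 on G[0,2]
R8: Y=0.06803 on G[1,0]
R9: Y=0.1938 on G[1,0]
R10: Y=0.8264 on G[2,0]
R11: Y=0.004484 on G[0,2]
R12: Y=0.001980 on G[1,0]
R13: Y=0.003497 on G[0,1]
R14: Y=0.002128 on G[2,1]
R15: Y=0.03448 on G[1,2]
Im: z[2]−=0.00167, z[0]+=0.00167
solve → V1=-0.0001622, V2=-0.001307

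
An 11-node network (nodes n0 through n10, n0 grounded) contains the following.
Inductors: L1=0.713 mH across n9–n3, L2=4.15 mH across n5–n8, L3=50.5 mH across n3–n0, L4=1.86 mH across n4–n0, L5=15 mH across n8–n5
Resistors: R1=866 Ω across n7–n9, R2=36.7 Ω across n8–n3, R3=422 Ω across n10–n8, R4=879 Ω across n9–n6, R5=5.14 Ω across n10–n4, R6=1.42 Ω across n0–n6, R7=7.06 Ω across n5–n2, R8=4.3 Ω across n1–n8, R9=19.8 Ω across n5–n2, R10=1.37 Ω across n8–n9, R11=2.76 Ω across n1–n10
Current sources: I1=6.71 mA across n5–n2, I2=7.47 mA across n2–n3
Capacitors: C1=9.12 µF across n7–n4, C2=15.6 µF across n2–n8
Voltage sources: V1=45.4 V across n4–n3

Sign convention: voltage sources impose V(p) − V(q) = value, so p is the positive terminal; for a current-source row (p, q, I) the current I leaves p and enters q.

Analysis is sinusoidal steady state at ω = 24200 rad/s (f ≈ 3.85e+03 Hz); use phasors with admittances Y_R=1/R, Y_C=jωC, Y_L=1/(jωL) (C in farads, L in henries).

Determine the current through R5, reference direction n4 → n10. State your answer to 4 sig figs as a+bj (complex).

1.560-1.082j A

Element admittances at ω=24200 rad/s:
  Y(L1) = 0.000-0.05796j S between n9,n3
  Y(R1) = 0.001155+0.000j S between n7,n9
  Y(R2) = 0.02725+0.000j S between n8,n3
  I1: injects 0.00671 A into n2 (from n5)
  I2: injects 0.00747 A into n3 (from n2)
  Y(R3) = 0.002370+0.000j S between n10,n8
  Y(R4) = 0.001138+0.000j S between n9,n6
  Y(L2) = 0.000-0.009957j S between n5,n8
  Y(C1) = 0.000+0.2207j S between n7,n4
  Y(R5) = 0.1946+0.000j S between n10,n4
  Y(R6) = 0.7042+0.000j S between n0,n6
  Y(R7) = 0.1416+0.000j S between n5,n2
  Y(L3) = 0.000-0.0008183j S between n3,n0
  Y(R8) = 0.2326+0.000j S between n1,n8
  Y(R9) = 0.05051+0.000j S between n5,n2
  Y(L4) = 0.000-0.02222j S between n4,n0
  Y(C2) = 0.000+0.3775j S between n2,n8
  Y(R10) = 0.7299+0.000j S between n8,n9
  Y(R11) = 0.3623+0.000j S between n1,n10
  Y(L5) = 0.000-0.002755j S between n8,n5
  V1: constraint V(n4)−V(n3) = 45.4
Assemble and solve the 11×11 MNA system:
  V(n1)=-9.853+9.363j  V(n2)=-16.45+13.96j  V(n3)=-43.00+0.8670j  V(n4)=2.397+0.8670j  V(n5)=-16.49+13.96j  V(n6)=-0.02836+0.02566j  V(n7)=2.475+0.9720j  V(n8)=-16.45+13.94j  V(n9)=-17.58+15.91j  V(n10)=-5.619+6.427j
  i(V1)=-1.602+1.152j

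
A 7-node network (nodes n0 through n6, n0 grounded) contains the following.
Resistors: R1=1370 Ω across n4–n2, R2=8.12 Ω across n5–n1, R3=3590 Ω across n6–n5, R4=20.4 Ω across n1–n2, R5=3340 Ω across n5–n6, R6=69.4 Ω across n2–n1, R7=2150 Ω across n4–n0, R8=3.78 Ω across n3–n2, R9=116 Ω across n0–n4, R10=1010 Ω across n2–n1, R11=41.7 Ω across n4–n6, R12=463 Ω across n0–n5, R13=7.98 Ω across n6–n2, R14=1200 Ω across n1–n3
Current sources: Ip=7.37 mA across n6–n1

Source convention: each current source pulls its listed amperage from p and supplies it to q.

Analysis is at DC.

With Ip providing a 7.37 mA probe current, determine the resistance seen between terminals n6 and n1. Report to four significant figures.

MNA unknowns: 6 node voltages V₁..V_6
R1: Y=0.0007299 on G[4,2]
R2: Y=0.1232 on G[5,1]
R3: Y=0.0002786 on G[6,5]
R4: Y=0.04902 on G[1,2]
R5: Y=0.0002994 on G[5,6]
R6: Y=0.01441 on G[2,1]
R7: Y=0.0004651 on G[4,0]
R8: Y=0.2646 on G[3,2]
R9: Y=0.008621 on G[0,4]
R10: Y=0.0009901 on G[2,1]
R11: Y=0.02398 on G[4,6]
R12: Y=0.002160 on G[0,5]
R13: Y=0.1253 on G[6,2]
R14: Y=0.0008333 on G[1,3]
Ip: z[6]−=0.00737, z[1]+=0.00737
solve → V1=0.1227, V2=0.01514, V3=0.01548, V4=-0.02849, V5=0.1198, V6=-0.04061

R_eq = 22.16 Ω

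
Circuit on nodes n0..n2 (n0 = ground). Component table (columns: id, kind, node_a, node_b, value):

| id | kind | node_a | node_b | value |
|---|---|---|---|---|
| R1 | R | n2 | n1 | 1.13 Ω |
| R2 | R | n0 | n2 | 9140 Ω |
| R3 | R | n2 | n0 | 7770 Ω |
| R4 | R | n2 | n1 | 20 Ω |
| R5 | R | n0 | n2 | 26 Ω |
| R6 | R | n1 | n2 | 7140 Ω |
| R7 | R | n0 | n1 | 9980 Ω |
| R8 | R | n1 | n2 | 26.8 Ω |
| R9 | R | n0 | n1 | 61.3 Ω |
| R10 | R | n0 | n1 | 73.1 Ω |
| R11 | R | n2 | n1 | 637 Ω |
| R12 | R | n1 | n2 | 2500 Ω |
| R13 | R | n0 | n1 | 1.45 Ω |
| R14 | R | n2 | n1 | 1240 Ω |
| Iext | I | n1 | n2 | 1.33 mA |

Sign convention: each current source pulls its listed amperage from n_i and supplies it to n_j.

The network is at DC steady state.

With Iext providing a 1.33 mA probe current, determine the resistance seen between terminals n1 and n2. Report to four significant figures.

Apply KCL at each of the 2 non-ground nodes and solve the resulting linear system.
Node n1: branches {R1, R4, R6, R7, R8, R9, R10, R11, R12, R13, R14, Iext} → V_1 = -6.706e-05
Node n2: branches {R1, R2, R3, R4, R5, R6, R8, R11, R12, R14, Iext} → V_2 = 0.001247

R_eq = 0.9882 Ω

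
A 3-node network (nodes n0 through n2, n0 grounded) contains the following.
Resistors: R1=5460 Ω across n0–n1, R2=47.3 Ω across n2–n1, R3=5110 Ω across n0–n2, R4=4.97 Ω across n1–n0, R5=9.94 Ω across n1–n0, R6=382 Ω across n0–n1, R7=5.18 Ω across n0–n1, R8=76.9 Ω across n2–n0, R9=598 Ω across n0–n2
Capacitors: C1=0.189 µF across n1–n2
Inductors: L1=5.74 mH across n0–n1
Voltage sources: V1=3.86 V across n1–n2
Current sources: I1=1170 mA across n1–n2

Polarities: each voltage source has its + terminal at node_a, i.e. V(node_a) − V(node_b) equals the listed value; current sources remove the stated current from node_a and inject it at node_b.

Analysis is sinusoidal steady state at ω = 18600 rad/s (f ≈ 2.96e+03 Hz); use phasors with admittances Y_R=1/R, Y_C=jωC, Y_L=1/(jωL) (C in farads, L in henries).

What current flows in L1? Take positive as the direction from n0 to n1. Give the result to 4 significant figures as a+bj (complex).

MNA unknowns: 2 node voltages V₁..V_2 plus 1 source current (V1)
R1: Y=0.0001832+0.000j on G[0,1]
C1: Y=0.000+0.003515j on G[1,2]
R2: Y=0.02114+0.000j on G[2,1]
R3: Y=0.0001957+0.000j on G[0,2]
R4: Y=0.2012+0.000j on G[1,0]
R5: Y=0.1006+0.000j on G[1,0]
R6: Y=0.002618+0.000j on G[0,1]
R7: Y=0.1931+0.000j on G[0,1]
R8: Y=0.01300+0.000j on G[2,0]
L1: Y=0.000-0.009366j on G[0,1]
R9: Y=0.001672+0.000j on G[0,2]
V1: row V1−V2=3.86, i_V1 at 1,2
I1: z[1]−=1.17, z[2]+=1.17
solve → V1=0.1120+0.002046j, V2=-3.748+0.002046j
aux → i_V1=-1.307-0.01354j

-1.917e-05+0.001049j A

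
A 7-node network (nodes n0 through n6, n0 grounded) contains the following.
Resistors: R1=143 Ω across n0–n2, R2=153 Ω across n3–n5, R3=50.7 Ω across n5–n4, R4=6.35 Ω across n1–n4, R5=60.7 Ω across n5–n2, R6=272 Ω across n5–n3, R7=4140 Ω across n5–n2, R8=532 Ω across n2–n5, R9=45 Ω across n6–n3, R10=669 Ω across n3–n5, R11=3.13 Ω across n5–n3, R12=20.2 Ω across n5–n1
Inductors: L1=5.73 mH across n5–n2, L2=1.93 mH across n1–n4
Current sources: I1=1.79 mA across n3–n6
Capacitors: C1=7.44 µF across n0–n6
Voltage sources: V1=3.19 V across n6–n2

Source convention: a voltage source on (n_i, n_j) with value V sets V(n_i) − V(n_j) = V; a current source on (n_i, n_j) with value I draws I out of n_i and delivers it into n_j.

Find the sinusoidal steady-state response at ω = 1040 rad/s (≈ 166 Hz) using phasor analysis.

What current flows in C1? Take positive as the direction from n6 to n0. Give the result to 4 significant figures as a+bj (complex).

0.01228+0.01110j A

Element admittances at ω=1040 rad/s:
  Y(R1) = 0.006993+0.000j S between n0,n2
  Y(R2) = 0.006536+0.000j S between n3,n5
  Y(L1) = 0.000-0.1678j S between n5,n2
  Y(R3) = 0.01972+0.000j S between n5,n4
  Y(R4) = 0.1575+0.000j S between n1,n4
  Y(L2) = 0.000-0.4982j S between n1,n4
  I1: injects 0.00179 A into n6 (from n3)
  Y(R5) = 0.01647+0.000j S between n5,n2
  Y(C1) = 0.000+0.007738j S between n0,n6
  Y(R6) = 0.003676+0.000j S between n5,n3
  Y(R7) = 0.0002415+0.000j S between n5,n2
  Y(R8) = 0.001880+0.000j S between n2,n5
  Y(R9) = 0.02222+0.000j S between n6,n3
  Y(R10) = 0.001495+0.000j S between n3,n5
  Y(R11) = 0.3195+0.000j S between n5,n3
  Y(R12) = 0.04950+0.000j S between n5,n1
  V1: constraint V(n6)−V(n2) = 3.19
Assemble and solve the 7×7 MNA system:
  V(n1)=-1.670-1.221j  V(n2)=-1.756-1.587j  V(n3)=-1.480-1.244j  V(n4)=-1.670-1.221j  V(n5)=-1.670-1.221j  V(n6)=1.434-1.587j
  i(V1)=-0.07524-0.003481j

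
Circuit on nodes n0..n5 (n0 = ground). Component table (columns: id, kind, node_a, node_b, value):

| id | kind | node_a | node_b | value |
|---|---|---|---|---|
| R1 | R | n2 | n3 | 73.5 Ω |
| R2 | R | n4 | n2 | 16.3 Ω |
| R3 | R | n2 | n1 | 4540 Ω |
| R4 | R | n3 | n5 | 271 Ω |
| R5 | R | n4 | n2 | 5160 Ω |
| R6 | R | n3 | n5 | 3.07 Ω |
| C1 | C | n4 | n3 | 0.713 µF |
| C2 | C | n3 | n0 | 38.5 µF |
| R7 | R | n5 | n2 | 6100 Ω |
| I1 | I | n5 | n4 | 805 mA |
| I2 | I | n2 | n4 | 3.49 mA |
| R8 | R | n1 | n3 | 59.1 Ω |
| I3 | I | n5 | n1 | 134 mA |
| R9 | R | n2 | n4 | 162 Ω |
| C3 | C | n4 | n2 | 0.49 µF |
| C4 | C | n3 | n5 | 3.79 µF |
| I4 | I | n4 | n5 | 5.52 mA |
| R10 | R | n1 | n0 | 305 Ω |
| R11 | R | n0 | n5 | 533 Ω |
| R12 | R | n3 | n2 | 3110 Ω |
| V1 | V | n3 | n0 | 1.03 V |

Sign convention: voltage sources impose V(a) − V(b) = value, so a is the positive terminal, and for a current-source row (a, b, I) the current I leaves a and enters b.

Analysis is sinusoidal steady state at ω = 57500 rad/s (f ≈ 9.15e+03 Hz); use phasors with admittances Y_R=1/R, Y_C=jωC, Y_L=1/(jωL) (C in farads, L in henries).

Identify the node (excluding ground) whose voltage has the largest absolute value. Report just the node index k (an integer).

4

Apply KCL at each of the 5 non-ground nodes and solve the resulting linear system.
Node n1: branches {R3, R8, I3, R10} → V_1 = 7.484-0.1580j
Node n2: branches {R1, R2, R3, R5, R7, I2, R9, C3, R12} → V_2 = 6.273-14.65j
Node n3: branches {R1, R4, R6, C1, C2, R8, C4, R12, V1} → V_3 = 1.030+0.000j
Node n4: branches {R2, R5, C1, I1, I2, R9, C3, I4} → V_4 = 6.148-17.70j
Node n5: branches {R4, R6, R7, I1, I3, C4, I4, R11} → V_5 = -0.9419+1.289j
Source currents: i(V1)=-0.02277-2.282j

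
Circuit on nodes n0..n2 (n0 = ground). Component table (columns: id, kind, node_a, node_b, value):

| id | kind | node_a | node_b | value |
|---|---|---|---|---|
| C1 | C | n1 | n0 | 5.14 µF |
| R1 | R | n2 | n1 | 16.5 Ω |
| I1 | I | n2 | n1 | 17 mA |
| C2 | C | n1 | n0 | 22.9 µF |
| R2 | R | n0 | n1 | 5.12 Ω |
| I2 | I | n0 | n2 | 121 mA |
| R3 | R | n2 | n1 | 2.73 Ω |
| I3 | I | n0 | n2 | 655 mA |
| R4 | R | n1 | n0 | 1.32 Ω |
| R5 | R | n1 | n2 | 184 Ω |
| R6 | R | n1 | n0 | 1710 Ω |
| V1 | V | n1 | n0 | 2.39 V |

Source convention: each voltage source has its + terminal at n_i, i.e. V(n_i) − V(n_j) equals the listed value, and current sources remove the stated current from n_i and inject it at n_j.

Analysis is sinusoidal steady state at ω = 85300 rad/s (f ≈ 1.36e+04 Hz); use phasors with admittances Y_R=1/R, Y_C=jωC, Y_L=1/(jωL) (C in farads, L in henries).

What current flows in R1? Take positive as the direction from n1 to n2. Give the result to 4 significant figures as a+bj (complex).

Apply KCL at each of the 2 non-ground nodes and solve the resulting linear system.
Node n1: branches {C1, R1, I1, C2, R2, R3, R4, R5, R6, V1} → V_1 = 2.390+0.000j
Node n2: branches {R1, I1, I2, R3, I3, R5} → V_2 = 4.146+0.000j
Source currents: i(V1)=-1.503-5.716j

-0.1064+0.000j A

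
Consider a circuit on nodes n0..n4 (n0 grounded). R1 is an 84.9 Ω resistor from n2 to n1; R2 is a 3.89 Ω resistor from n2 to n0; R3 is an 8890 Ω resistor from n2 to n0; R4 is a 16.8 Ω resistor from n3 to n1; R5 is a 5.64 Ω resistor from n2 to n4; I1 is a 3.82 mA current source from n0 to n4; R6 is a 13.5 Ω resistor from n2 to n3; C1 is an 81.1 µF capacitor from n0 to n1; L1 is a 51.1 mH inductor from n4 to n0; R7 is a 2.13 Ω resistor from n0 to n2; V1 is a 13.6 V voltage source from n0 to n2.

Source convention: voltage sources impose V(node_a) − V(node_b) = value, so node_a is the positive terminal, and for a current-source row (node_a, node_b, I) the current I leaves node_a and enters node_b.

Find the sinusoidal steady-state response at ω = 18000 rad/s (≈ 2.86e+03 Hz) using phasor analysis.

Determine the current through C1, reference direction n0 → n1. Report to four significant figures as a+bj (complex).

0.6085+0.01867j A

Element admittances at ω=18000 rad/s:
  Y(R1) = 0.01178+0.000j S between n2,n1
  Y(R2) = 0.2571+0.000j S between n2,n0
  Y(R3) = 0.0001125+0.000j S between n2,n0
  Y(R4) = 0.05952+0.000j S between n3,n1
  Y(R5) = 0.1773+0.000j S between n2,n4
  I1: injects 0.00382 A into n4 (from n0)
  Y(R6) = 0.07407+0.000j S between n2,n3
  Y(C1) = 0.000+1.460j S between n0,n1
  Y(L1) = 0.000-0.001087j S between n4,n0
  Y(R7) = 0.4695+0.000j S between n0,n2
  V1: constraint V(n0)−V(n2) = 13.6
Assemble and solve the 5×5 MNA system:
  V(n1)=-0.01279+0.4168j  V(n2)=-13.60+0.000j  V(n3)=-7.546+0.1857j  V(n4)=-13.58-0.08326j
  i(V1)=-10.50-0.003904j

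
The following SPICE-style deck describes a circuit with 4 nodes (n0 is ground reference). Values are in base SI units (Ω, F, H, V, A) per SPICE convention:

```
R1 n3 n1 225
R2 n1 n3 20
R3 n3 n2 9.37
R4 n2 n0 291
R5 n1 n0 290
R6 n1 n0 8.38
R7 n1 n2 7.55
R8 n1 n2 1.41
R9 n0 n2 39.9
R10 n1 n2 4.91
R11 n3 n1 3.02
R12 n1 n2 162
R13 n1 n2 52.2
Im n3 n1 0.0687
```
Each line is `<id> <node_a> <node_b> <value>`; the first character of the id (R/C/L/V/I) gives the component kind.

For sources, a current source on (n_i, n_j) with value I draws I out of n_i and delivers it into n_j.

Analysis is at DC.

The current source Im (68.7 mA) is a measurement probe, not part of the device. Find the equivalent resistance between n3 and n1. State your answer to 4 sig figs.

MNA unknowns: 3 node voltages V₁..V_3
R1: Y=0.004444 on G[3,1]
R2: Y=0.05000 on G[1,3]
R3: Y=0.1067 on G[3,2]
R4: Y=0.003436 on G[2,0]
R5: Y=0.003448 on G[1,0]
R6: Y=0.1193 on G[1,0]
R7: Y=0.1325 on G[1,2]
R8: Y=0.7092 on G[1,2]
R9: Y=0.02506 on G[0,2]
R10: Y=0.2037 on G[1,2]
R11: Y=0.3311 on G[3,1]
R12: Y=0.006173 on G[1,2]
R13: Y=0.01916 on G[1,2]
Im: z[3]−=0.0687, z[1]+=0.0687
solve → V1=0.002383, V2=-0.01027, V3=-0.1399

R_eq = 2.071 Ω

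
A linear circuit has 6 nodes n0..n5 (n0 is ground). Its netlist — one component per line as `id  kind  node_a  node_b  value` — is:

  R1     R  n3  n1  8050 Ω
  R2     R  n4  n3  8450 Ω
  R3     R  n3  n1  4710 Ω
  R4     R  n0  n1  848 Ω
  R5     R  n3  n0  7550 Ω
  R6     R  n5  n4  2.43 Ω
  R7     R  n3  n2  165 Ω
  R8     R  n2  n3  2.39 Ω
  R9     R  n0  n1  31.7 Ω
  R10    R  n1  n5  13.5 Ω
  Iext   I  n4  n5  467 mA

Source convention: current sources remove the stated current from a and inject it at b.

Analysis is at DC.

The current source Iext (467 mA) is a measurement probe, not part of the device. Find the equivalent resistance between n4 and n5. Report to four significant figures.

Element admittances at DC:
  Y(R1) = 0.0001242 S between n3,n1
  Y(R2) = 0.0001183 S between n4,n3
  Y(R3) = 0.0002123 S between n3,n1
  Y(R4) = 0.001179 S between n0,n1
  Y(R5) = 0.0001325 S between n3,n0
  Y(R6) = 0.4115 S between n5,n4
  Y(R7) = 0.006061 S between n3,n2
  Y(R8) = 0.4184 S between n2,n3
  Y(R9) = 0.03155 S between n0,n1
  Y(R10) = 0.07407 S between n1,n5
  Iext: injects 0.467 A into n5 (from n4)
Assemble and solve the 5×5 MNA system:
  V(n1)=0.0009212  V(n2)=-0.2276  V(n3)=-0.2276  V(n4)=-1.132  V(n5)=0.002366

R_eq = 2.429 Ω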